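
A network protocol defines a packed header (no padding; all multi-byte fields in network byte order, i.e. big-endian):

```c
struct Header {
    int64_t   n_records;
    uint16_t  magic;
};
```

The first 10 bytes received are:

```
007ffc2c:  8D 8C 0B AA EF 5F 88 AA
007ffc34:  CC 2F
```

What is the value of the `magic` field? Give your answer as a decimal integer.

`magic` follows `n_records` (8 bytes), so it starts at byte offset 8 and occupies 2 bytes.
Bytes at offsets 8..9: CC 2F.
Big-endian stores the most-significant byte at the lowest address.
The bytes are already most-significant first: 0xCC2F.
0xCC2F = 52271.

52271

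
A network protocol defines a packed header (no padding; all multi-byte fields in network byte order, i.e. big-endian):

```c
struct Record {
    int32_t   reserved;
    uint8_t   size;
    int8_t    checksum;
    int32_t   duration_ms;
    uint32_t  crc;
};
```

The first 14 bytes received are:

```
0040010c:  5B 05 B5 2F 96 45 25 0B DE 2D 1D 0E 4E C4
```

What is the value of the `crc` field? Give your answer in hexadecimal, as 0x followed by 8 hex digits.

0x1D0E4EC4

`crc` follows `reserved` (4 B), `size` (1 B), `checksum` (1 B), `duration_ms` (4 B), so it starts at offset 4 + 1 + 1 + 4 = 10 and occupies 4 bytes.
Bytes at offsets 10..13: 1D 0E 4E C4.
In big-endian order the high byte comes first in memory.
The bytes are already most-significant first: 0x1D0E4EC4.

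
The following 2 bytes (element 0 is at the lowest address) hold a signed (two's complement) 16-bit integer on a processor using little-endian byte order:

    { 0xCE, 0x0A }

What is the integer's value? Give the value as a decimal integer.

2766

In little-endian order the low byte comes first in memory.
Reassemble most-significant byte first: 0A CE → 0x0ACE.
0x0ACE = 2766.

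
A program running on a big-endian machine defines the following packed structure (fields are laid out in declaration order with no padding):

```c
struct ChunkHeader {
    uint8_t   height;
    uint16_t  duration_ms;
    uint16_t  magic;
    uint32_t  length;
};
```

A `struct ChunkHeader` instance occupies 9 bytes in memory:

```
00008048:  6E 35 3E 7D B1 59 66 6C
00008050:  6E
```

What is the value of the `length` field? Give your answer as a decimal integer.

1499884654

`length` follows `height` (1 B), `duration_ms` (2 B), `magic` (2 B), so it starts at offset 1 + 2 + 2 = 5 and occupies 4 bytes.
Bytes at offsets 5..8: 59 66 6C 6E.
Big-endian stores the most-significant byte at the lowest address.
The bytes are already most-significant first: 0x59666C6E.
0x59666C6E = 1499884654.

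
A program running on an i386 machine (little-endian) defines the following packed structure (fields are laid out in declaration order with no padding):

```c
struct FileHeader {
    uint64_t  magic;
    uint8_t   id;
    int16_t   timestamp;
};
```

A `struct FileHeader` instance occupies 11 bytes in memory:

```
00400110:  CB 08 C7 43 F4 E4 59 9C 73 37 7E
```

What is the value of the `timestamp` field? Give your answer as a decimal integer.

`timestamp` follows `magic` (8 B), `id` (1 B), so it starts at offset 8 + 1 = 9 and occupies 2 bytes.
Bytes at offsets 9..10: 37 7E.
Little-endian stores the least-significant byte at the lowest address.
Reassemble most-significant byte first: 7E 37 → 0x7E37.
0x7E37 = 32311.

32311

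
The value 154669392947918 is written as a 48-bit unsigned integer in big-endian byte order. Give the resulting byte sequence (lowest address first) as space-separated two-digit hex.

154669392947918 in hexadecimal, padded to 48 bits, is 0x8CABC6396ACE.
Split into bytes (most-significant first): 8C AB C6 39 6A CE.
In big-endian order the high byte comes first in memory.
So the memory order matches the most-significant-first order: 8C AB C6 39 6A CE.

8C AB C6 39 6A CE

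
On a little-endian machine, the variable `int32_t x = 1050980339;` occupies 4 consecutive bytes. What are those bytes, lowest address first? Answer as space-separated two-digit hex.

F3 AF A4 3E

1050980339 in hexadecimal, padded to 32 bits, is 0x3EA4AFF3.
Split into bytes (most-significant first): 3E A4 AF F3.
In little-endian order the low byte comes first in memory.
So at ascending addresses the bytes are F3 AF A4 3E.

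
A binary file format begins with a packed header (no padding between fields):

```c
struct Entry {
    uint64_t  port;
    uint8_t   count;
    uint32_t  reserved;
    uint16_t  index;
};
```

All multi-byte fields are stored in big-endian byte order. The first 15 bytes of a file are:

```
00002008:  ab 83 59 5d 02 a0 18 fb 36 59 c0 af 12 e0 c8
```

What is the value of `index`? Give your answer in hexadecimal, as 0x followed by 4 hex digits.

`index` follows `port` (8 B), `count` (1 B), `reserved` (4 B), so it starts at offset 8 + 1 + 4 = 13 and occupies 2 bytes.
Bytes at offsets 13..14: E0 C8.
Big-endian: lowest address holds the most-significant byte.
The bytes are already most-significant first: 0xE0C8.

0xE0C8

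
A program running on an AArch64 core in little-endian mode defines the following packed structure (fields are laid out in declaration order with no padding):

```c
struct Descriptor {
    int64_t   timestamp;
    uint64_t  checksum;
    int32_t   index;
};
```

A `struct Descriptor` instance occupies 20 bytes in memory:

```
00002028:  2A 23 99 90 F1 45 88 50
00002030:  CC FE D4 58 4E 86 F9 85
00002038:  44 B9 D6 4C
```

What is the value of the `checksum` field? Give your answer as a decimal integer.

9653894947301293772

`checksum` follows `timestamp` (8 bytes), so it starts at byte offset 8 and occupies 8 bytes.
Bytes at offsets 8..15: CC FE D4 58 4E 86 F9 85.
Little-endian: lowest address holds the least-significant byte.
Reassemble most-significant byte first: 85 F9 86 4E 58 D4 FE CC → 0x85F9864E58D4FECC.
0x85F9864E58D4FECC = 9653894947301293772.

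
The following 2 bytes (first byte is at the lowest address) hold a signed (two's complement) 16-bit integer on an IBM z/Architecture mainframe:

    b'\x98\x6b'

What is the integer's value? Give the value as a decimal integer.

Big-endian: lowest address holds the most-significant byte.
The bytes are already most-significant first: 0x986B.
Top bit is set, so as a signed 16-bit value this is 0x986B − 2^16 = -26517.

-26517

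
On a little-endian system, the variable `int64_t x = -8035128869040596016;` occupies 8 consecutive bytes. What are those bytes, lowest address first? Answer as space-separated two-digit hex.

Two's complement of -8035128869040596016 in 64 bits: 8035128869040596016 = 0x6F8283226BA6A430; invert → 0x907D7CDD94595BCF; add 1 → 0x907D7CDD94595BD0.
Split into bytes (most-significant first): 90 7D 7C DD 94 59 5B D0.
Little-endian stores the least-significant byte at the lowest address.
So at ascending addresses the bytes are D0 5B 59 94 DD 7C 7D 90.

D0 5B 59 94 DD 7C 7D 90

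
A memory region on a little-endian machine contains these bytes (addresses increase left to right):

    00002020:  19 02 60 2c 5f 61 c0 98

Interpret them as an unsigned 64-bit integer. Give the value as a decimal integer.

Little-endian: lowest address holds the least-significant byte.
Reassemble most-significant byte first: 98 C0 61 5F 2C 60 02 19 → 0x98C0615F2C600219.
0x98C0615F2C600219 = 11006904550687769113.

11006904550687769113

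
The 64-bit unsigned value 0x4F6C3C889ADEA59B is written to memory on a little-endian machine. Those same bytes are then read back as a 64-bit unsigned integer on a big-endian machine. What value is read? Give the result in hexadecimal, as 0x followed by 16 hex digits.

Stored little-endian, the bytes at ascending addresses are 9B A5 DE 9A 88 3C 6C 4F.
Read back as big-endian, the last byte is least significant, giving 0x9BA5DE9A883C6C4F.

0x9BA5DE9A883C6C4F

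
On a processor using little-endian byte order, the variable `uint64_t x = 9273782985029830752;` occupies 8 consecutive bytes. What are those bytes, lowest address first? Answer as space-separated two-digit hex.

9273782985029830752 in hexadecimal, padded to 64 bits, is 0x80B3187D82C3C860.
Split into bytes (most-significant first): 80 B3 18 7D 82 C3 C8 60.
Little-endian stores the least-significant byte at the lowest address.
So at ascending addresses the bytes are 60 C8 C3 82 7D 18 B3 80.

60 C8 C3 82 7D 18 B3 80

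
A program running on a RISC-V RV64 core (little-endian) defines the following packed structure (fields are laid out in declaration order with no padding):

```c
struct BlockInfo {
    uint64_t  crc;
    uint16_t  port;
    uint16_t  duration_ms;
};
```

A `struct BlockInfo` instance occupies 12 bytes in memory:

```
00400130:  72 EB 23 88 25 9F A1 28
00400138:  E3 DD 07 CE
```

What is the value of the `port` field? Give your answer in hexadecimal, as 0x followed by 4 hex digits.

`port` follows `crc` (8 bytes), so it starts at byte offset 8 and occupies 2 bytes.
Bytes at offsets 8..9: E3 DD.
Little-endian stores the least-significant byte at the lowest address.
Reassemble most-significant byte first: DD E3 → 0xDDE3.

0xDDE3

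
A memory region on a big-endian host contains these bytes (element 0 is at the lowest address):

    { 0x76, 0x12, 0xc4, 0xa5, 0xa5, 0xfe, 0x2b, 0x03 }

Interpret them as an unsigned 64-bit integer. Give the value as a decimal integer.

In big-endian order the high byte comes first in memory.
The bytes are already most-significant first: 0x7612C4A5A5FE2B03.
0x7612C4A5A5FE2B03 = 8508078861789833987.

8508078861789833987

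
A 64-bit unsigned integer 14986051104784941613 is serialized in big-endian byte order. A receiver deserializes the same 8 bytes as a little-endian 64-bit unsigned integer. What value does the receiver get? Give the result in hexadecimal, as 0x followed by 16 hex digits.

14986051104784941613 in 64-bit hexadecimal is 0xCFF926148E8E822D.
Stored big-endian, the bytes at ascending addresses are CF F9 26 14 8E 8E 82 2D.
Read back as little-endian, the first byte is least significant, giving 0x2D828E8E1426F9CF.

0x2D828E8E1426F9CF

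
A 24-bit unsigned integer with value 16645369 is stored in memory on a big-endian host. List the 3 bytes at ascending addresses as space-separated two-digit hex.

FD FC F9

16645369 in hexadecimal, padded to 24 bits, is 0xFDFCF9.
Split into bytes (most-significant first): FD FC F9.
In big-endian order the high byte comes first in memory.
So the memory order matches the most-significant-first order: FD FC F9.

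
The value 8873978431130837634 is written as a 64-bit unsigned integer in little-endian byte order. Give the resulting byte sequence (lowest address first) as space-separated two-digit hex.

8873978431130837634 in hexadecimal, padded to 64 bits, is 0x7B26B45DE4082282.
Split into bytes (most-significant first): 7B 26 B4 5D E4 08 22 82.
In little-endian order the low byte comes first in memory.
So at ascending addresses the bytes are 82 22 08 E4 5D B4 26 7B.

82 22 08 E4 5D B4 26 7B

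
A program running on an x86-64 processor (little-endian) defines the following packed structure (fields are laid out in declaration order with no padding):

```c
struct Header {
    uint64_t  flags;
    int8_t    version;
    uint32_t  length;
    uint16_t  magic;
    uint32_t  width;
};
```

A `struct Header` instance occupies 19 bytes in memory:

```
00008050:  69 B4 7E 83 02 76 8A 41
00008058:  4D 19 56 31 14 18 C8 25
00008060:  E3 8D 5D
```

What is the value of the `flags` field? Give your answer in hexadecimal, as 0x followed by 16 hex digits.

0x418A7602837EB469

`flags` is the first field, at byte offset 0, occupying 8 bytes.
Bytes at offsets 0..7: 69 B4 7E 83 02 76 8A 41.
Little-endian: lowest address holds the least-significant byte.
Reassemble most-significant byte first: 41 8A 76 02 83 7E B4 69 → 0x418A7602837EB469.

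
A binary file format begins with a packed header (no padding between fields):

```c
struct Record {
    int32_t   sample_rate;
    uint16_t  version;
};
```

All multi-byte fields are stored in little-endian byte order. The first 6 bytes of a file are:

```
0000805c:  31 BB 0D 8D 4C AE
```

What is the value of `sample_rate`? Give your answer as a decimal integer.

`sample_rate` is the first field, at byte offset 0, occupying 4 bytes.
Bytes at offsets 0..3: 31 BB 0D 8D.
Little-endian: lowest address holds the least-significant byte.
Reassemble most-significant byte first: 8D 0D BB 31 → 0x8D0DBB31.
Top bit is set, so as a signed 32-bit value this is 0x8D0DBB31 − 2^32 = -1928479951.

-1928479951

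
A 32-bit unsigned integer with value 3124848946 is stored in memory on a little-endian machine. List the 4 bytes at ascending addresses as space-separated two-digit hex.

3124848946 in hexadecimal, padded to 32 bits, is 0xBA416932.
Split into bytes (most-significant first): BA 41 69 32.
Little-endian stores the least-significant byte at the lowest address.
So at ascending addresses the bytes are 32 69 41 BA.

32 69 41 BA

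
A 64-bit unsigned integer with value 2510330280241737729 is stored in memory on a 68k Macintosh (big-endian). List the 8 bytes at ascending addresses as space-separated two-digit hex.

2510330280241737729 in hexadecimal, padded to 64 bits, is 0x22D67C16EEB73001.
Split into bytes (most-significant first): 22 D6 7C 16 EE B7 30 01.
In big-endian order the high byte comes first in memory.
So the memory order matches the most-significant-first order: 22 D6 7C 16 EE B7 30 01.

22 D6 7C 16 EE B7 30 01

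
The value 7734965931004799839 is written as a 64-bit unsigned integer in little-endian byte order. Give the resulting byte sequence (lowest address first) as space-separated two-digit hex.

5F 2B 4A 5B 88 1E 58 6B

7734965931004799839 in hexadecimal, padded to 64 bits, is 0x6B581E885B4A2B5F.
Split into bytes (most-significant first): 6B 58 1E 88 5B 4A 2B 5F.
Little-endian stores the least-significant byte at the lowest address.
So at ascending addresses the bytes are 5F 2B 4A 5B 88 1E 58 6B.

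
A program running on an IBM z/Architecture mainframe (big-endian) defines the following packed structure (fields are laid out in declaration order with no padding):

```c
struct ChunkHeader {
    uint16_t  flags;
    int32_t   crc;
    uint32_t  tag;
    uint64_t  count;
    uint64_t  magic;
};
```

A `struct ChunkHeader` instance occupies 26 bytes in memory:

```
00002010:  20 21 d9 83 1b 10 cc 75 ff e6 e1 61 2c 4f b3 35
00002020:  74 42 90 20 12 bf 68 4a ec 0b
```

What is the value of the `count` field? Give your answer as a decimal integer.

16240310452095382594

`count` follows `flags` (2 B), `crc` (4 B), `tag` (4 B), so it starts at offset 2 + 4 + 4 = 10 and occupies 8 bytes.
Bytes at offsets 10..17: E1 61 2C 4F B3 35 74 42.
Big-endian stores the most-significant byte at the lowest address.
The bytes are already most-significant first: 0xE1612C4FB3357442.
0xE1612C4FB3357442 = 16240310452095382594.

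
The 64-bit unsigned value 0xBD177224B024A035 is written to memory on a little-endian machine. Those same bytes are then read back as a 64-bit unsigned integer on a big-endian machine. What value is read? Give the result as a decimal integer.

3864128819228186557

Stored little-endian, the bytes at ascending addresses are 35 A0 24 B0 24 72 17 BD.
Read back as big-endian, the last byte is least significant, giving 0x35A024B0247217BD.
0x35A024B0247217BD = 3864128819228186557.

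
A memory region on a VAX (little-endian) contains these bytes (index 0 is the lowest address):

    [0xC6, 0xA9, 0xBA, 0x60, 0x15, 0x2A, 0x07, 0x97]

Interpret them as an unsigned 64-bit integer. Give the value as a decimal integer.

10882713295869618630

In little-endian order the low byte comes first in memory.
Reassemble most-significant byte first: 97 07 2A 15 60 BA A9 C6 → 0x97072A1560BAA9C6.
0x97072A1560BAA9C6 = 10882713295869618630.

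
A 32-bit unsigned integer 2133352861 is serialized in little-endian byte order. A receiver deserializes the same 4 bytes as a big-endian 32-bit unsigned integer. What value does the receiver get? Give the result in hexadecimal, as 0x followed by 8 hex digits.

0x9D61287F

2133352861 in 32-bit hexadecimal is 0x7F28619D.
Stored little-endian, the bytes at ascending addresses are 9D 61 28 7F.
Read back as big-endian, the last byte is least significant, giving 0x9D61287F.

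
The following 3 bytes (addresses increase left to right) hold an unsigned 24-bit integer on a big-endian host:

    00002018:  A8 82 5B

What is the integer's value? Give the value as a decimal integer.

11043419

In big-endian order the high byte comes first in memory.
The bytes are already most-significant first: 0xA8825B.
0xA8825B = 11043419.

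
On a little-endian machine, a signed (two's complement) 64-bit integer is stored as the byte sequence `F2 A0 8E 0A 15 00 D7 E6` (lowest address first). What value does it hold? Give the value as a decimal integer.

-1812980234621902606

Little-endian: lowest address holds the least-significant byte.
Reassemble most-significant byte first: E6 D7 00 15 0A 8E A0 F2 → 0xE6D700150A8EA0F2.
Top bit is set, so as a signed 64-bit value this is 0xE6D700150A8EA0F2 − 2^64 = -1812980234621902606.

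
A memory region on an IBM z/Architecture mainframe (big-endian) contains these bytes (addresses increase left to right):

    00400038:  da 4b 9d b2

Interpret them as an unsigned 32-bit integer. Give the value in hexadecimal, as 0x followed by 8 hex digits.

In big-endian order the high byte comes first in memory.
The bytes are already most-significant first: 0xDA4B9DB2.

0xDA4B9DB2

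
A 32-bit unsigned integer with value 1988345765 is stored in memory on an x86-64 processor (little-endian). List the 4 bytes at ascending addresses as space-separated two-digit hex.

A5 BF 83 76

1988345765 in hexadecimal, padded to 32 bits, is 0x7683BFA5.
Split into bytes (most-significant first): 76 83 BF A5.
In little-endian order the low byte comes first in memory.
So at ascending addresses the bytes are A5 BF 83 76.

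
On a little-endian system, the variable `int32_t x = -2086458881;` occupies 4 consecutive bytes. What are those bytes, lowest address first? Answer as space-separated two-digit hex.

FF 29 A3 83

Two's complement of -2086458881 in 32 bits: 2086458881 = 0x7C5CD601; invert → 0x83A329FE; add 1 → 0x83A329FF.
Split into bytes (most-significant first): 83 A3 29 FF.
Little-endian stores the least-significant byte at the lowest address.
So at ascending addresses the bytes are FF 29 A3 83.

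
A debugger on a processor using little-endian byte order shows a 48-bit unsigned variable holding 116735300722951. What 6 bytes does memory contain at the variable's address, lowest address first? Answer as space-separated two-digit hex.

07 E1 21 8E 2B 6A

116735300722951 in hexadecimal, padded to 48 bits, is 0x6A2B8E21E107.
Split into bytes (most-significant first): 6A 2B 8E 21 E1 07.
Little-endian: lowest address holds the least-significant byte.
So at ascending addresses the bytes are 07 E1 21 8E 2B 6A.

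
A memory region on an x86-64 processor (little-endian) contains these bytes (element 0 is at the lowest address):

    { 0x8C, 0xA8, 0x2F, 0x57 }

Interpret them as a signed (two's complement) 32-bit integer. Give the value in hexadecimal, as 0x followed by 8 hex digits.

In little-endian order the low byte comes first in memory.
Reassemble most-significant byte first: 57 2F A8 8C → 0x572FA88C.

0x572FA88C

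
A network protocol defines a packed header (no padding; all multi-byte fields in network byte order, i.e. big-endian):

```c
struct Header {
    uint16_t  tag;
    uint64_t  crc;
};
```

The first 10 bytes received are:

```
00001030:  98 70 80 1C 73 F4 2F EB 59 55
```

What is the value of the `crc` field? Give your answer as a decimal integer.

9231380828815841621

`crc` follows `tag` (2 bytes), so it starts at byte offset 2 and occupies 8 bytes.
Bytes at offsets 2..9: 80 1C 73 F4 2F EB 59 55.
Big-endian stores the most-significant byte at the lowest address.
The bytes are already most-significant first: 0x801C73F42FEB5955.
0x801C73F42FEB5955 = 9231380828815841621.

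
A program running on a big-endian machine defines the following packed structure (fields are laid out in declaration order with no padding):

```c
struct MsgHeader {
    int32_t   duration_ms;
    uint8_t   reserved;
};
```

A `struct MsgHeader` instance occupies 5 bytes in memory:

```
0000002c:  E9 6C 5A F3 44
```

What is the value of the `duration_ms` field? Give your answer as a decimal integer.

`duration_ms` is the first field, at byte offset 0, occupying 4 bytes.
Bytes at offsets 0..3: E9 6C 5A F3.
Big-endian: lowest address holds the most-significant byte.
The bytes are already most-significant first: 0xE96C5AF3.
Top bit is set, so as a signed 32-bit value this is 0xE96C5AF3 − 2^32 = -378774797.

-378774797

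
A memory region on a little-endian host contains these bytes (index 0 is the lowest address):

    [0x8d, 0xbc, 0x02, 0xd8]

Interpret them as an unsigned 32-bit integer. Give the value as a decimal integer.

Little-endian: lowest address holds the least-significant byte.
Reassemble most-significant byte first: D8 02 BC 8D → 0xD802BC8D.
0xD802BC8D = 3624057997.

3624057997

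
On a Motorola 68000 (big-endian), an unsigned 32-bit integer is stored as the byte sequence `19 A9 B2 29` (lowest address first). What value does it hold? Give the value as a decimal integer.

Big-endian stores the most-significant byte at the lowest address.
The bytes are already most-significant first: 0x19A9B229.
0x19A9B229 = 430551593.

430551593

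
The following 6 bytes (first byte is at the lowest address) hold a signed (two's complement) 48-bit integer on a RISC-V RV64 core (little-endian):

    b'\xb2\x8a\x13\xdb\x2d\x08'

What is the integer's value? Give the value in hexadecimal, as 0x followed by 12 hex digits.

In little-endian order the low byte comes first in memory.
Reassemble most-significant byte first: 08 2D DB 13 8A B2 → 0x082DDB138AB2.

0x082DDB138AB2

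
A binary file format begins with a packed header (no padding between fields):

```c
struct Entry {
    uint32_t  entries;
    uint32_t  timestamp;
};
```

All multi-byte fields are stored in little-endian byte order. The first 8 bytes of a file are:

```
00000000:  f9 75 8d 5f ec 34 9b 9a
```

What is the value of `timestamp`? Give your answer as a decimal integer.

`timestamp` follows `entries` (4 bytes), so it starts at byte offset 4 and occupies 4 bytes.
Bytes at offsets 4..7: EC 34 9B 9A.
Little-endian stores the least-significant byte at the lowest address.
Reassemble most-significant byte first: 9A 9B 34 EC → 0x9A9B34EC.
0x9A9B34EC = 2593862892.

2593862892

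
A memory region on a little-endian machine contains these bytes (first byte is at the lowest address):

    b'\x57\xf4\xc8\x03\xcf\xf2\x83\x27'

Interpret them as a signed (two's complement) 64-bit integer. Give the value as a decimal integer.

2847386360363938903

Little-endian stores the least-significant byte at the lowest address.
Reassemble most-significant byte first: 27 83 F2 CF 03 C8 F4 57 → 0x2783F2CF03C8F457.
0x2783F2CF03C8F457 = 2847386360363938903.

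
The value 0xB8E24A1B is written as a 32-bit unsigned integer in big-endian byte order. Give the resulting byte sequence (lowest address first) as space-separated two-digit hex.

Split into bytes (most-significant first): B8 E2 4A 1B.
In big-endian order the high byte comes first in memory.
So the memory order matches the most-significant-first order: B8 E2 4A 1B.

B8 E2 4A 1B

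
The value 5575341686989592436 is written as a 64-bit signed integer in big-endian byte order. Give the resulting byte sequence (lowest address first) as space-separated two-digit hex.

4D 5F 97 B9 92 71 17 74

5575341686989592436 in hexadecimal, padded to 64 bits, is 0x4D5F97B992711774.
Split into bytes (most-significant first): 4D 5F 97 B9 92 71 17 74.
In big-endian order the high byte comes first in memory.
So the memory order matches the most-significant-first order: 4D 5F 97 B9 92 71 17 74.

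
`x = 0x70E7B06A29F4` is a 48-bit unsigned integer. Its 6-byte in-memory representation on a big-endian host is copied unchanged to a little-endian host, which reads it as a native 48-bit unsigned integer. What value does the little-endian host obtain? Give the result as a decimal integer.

Stored big-endian, the bytes at ascending addresses are 70 E7 B0 6A 29 F4.
Read back as little-endian, the first byte is least significant, giving 0xF4296AB0E770.
0xF4296AB0E770 = 268458720814960.

268458720814960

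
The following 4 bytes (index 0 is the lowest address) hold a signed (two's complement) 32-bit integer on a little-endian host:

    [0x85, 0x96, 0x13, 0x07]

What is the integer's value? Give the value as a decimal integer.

118724229

In little-endian order the low byte comes first in memory.
Reassemble most-significant byte first: 07 13 96 85 → 0x07139685.
0x07139685 = 118724229.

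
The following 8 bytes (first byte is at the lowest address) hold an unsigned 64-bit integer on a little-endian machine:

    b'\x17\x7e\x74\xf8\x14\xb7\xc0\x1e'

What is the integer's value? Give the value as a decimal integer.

2215972317361896983

Little-endian stores the least-significant byte at the lowest address.
Reassemble most-significant byte first: 1E C0 B7 14 F8 74 7E 17 → 0x1EC0B714F8747E17.
0x1EC0B714F8747E17 = 2215972317361896983.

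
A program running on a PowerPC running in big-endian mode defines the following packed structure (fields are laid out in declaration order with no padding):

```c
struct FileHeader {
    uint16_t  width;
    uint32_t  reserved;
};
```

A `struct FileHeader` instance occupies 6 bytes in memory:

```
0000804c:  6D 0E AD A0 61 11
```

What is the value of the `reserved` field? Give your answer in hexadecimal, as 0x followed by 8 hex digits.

`reserved` follows `width` (2 bytes), so it starts at byte offset 2 and occupies 4 bytes.
Bytes at offsets 2..5: AD A0 61 11.
Big-endian: lowest address holds the most-significant byte.
The bytes are already most-significant first: 0xADA06111.

0xADA06111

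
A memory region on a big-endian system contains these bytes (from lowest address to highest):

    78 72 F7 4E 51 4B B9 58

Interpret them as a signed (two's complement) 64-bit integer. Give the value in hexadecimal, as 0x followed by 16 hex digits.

0x7872F74E514BB958

In big-endian order the high byte comes first in memory.
The bytes are already most-significant first: 0x7872F74E514BB958.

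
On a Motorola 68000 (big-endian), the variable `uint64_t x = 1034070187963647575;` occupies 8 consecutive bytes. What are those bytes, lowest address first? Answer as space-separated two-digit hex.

0E 59 C1 5B 72 65 06 57

1034070187963647575 in hexadecimal, padded to 64 bits, is 0x0E59C15B72650657.
Split into bytes (most-significant first): 0E 59 C1 5B 72 65 06 57.
Big-endian stores the most-significant byte at the lowest address.
So the memory order matches the most-significant-first order: 0E 59 C1 5B 72 65 06 57.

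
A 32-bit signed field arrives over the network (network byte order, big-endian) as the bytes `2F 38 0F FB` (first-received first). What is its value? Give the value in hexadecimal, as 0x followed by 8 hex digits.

0x2F380FFB

In big-endian order the high byte comes first in memory.
The bytes are already most-significant first: 0x2F380FFB.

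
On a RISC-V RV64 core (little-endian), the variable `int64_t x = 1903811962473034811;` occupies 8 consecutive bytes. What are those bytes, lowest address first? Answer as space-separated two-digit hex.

1903811962473034811 in hexadecimal, padded to 64 bits, is 0x1A6BB2E49E58343B.
Split into bytes (most-significant first): 1A 6B B2 E4 9E 58 34 3B.
Little-endian: lowest address holds the least-significant byte.
So at ascending addresses the bytes are 3B 34 58 9E E4 B2 6B 1A.

3B 34 58 9E E4 B2 6B 1A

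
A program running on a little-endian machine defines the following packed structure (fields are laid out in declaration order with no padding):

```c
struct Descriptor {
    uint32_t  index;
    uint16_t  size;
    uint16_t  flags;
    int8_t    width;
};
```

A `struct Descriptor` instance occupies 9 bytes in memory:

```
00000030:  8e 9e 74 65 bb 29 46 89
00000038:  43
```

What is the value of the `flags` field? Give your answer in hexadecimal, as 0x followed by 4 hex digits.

`flags` follows `index` (4 B), `size` (2 B), so it starts at offset 4 + 2 = 6 and occupies 2 bytes.
Bytes at offsets 6..7: 46 89.
In little-endian order the low byte comes first in memory.
Reassemble most-significant byte first: 89 46 → 0x8946.

0x8946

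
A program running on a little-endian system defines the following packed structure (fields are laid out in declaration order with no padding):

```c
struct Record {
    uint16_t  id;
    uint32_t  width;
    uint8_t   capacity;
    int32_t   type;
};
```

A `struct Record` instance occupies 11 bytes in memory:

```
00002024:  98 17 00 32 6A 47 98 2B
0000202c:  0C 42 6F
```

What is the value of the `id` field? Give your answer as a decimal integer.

`id` is the first field, at byte offset 0, occupying 2 bytes.
Bytes at offsets 0..1: 98 17.
In little-endian order the low byte comes first in memory.
Reassemble most-significant byte first: 17 98 → 0x1798.
0x1798 = 6040.

6040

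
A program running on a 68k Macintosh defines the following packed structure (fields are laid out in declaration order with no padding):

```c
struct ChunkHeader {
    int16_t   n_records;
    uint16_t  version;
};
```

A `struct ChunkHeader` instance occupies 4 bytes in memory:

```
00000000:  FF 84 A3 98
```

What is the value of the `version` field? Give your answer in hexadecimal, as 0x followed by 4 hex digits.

`version` follows `n_records` (2 bytes), so it starts at byte offset 2 and occupies 2 bytes.
Bytes at offsets 2..3: A3 98.
In big-endian order the high byte comes first in memory.
The bytes are already most-significant first: 0xA398.

0xA398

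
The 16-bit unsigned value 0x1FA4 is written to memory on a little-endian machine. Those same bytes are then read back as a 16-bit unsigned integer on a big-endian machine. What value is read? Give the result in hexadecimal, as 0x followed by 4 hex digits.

Stored little-endian, the bytes at ascending addresses are A4 1F.
Read back as big-endian, the last byte is least significant, giving 0xA41F.

0xA41F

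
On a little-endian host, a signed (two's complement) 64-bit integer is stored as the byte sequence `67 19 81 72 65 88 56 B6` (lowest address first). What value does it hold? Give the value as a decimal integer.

-5307905141515413145

Little-endian stores the least-significant byte at the lowest address.
Reassemble most-significant byte first: B6 56 88 65 72 81 19 67 → 0xB656886572811967.
Top bit is set, so as a signed 64-bit value this is 0xB656886572811967 − 2^64 = -5307905141515413145.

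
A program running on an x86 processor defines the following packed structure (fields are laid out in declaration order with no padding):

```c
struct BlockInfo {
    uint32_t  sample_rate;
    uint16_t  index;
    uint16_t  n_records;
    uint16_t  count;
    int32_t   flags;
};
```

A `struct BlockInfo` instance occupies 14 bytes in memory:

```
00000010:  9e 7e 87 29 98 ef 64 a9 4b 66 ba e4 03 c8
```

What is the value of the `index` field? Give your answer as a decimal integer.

61336

`index` follows `sample_rate` (4 bytes), so it starts at byte offset 4 and occupies 2 bytes.
Bytes at offsets 4..5: 98 EF.
Little-endian: lowest address holds the least-significant byte.
Reassemble most-significant byte first: EF 98 → 0xEF98.
0xEF98 = 61336.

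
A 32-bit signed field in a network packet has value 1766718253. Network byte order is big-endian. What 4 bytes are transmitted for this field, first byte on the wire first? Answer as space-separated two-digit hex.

69 4D FB 2D

1766718253 in hexadecimal, padded to 32 bits, is 0x694DFB2D.
Split into bytes (most-significant first): 69 4D FB 2D.
Big-endian: lowest address holds the most-significant byte.
So the memory order matches the most-significant-first order: 69 4D FB 2D.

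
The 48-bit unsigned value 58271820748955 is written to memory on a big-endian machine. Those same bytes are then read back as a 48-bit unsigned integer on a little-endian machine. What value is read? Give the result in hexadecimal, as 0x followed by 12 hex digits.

0x9B182D77FF34

58271820748955 in 48-bit hexadecimal is 0x34FF772D189B.
Stored big-endian, the bytes at ascending addresses are 34 FF 77 2D 18 9B.
Read back as little-endian, the first byte is least significant, giving 0x9B182D77FF34.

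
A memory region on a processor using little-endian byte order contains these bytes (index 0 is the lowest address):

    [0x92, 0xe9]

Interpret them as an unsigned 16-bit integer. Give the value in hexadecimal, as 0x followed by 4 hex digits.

0xE992

In little-endian order the low byte comes first in memory.
Reassemble most-significant byte first: E9 92 → 0xE992.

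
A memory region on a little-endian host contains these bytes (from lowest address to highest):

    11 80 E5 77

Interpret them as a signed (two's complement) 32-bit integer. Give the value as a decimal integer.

In little-endian order the low byte comes first in memory.
Reassemble most-significant byte first: 77 E5 80 11 → 0x77E58011.
0x77E58011 = 2011529233.

2011529233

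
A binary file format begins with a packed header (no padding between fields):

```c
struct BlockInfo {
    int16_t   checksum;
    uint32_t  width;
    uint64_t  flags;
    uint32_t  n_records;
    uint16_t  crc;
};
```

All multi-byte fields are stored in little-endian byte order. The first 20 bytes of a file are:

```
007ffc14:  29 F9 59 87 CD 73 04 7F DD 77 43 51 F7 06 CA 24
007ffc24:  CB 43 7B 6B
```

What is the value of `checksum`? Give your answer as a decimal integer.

`checksum` is the first field, at byte offset 0, occupying 2 bytes.
Bytes at offsets 0..1: 29 F9.
Little-endian stores the least-significant byte at the lowest address.
Reassemble most-significant byte first: F9 29 → 0xF929.
Top bit is set, so as a signed 16-bit value this is 0xF929 − 2^16 = -1751.

-1751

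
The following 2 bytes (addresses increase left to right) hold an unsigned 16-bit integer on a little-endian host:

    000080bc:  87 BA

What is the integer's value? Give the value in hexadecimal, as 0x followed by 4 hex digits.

0xBA87

Little-endian: lowest address holds the least-significant byte.
Reassemble most-significant byte first: BA 87 → 0xBA87.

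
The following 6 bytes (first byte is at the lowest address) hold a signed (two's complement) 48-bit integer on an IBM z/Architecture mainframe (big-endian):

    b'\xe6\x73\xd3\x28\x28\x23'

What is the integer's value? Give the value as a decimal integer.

-28089838458845

In big-endian order the high byte comes first in memory.
The bytes are already most-significant first: 0xE673D3282823.
Top bit is set, so as a signed 48-bit value this is 0xE673D3282823 − 2^48 = -28089838458845.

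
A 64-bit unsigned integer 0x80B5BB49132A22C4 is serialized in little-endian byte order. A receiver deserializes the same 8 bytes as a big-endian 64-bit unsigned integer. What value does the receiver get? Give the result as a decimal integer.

14132904842971821440

Stored little-endian, the bytes at ascending addresses are C4 22 2A 13 49 BB B5 80.
Read back as big-endian, the last byte is least significant, giving 0xC4222A1349BBB580.
0xC4222A1349BBB580 = 14132904842971821440.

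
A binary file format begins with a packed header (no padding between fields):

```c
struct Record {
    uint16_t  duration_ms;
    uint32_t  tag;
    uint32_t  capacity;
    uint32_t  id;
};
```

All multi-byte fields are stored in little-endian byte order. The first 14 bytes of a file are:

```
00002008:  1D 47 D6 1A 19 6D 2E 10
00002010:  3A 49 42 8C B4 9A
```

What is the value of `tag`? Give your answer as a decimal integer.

`tag` follows `duration_ms` (2 bytes), so it starts at byte offset 2 and occupies 4 bytes.
Bytes at offsets 2..5: D6 1A 19 6D.
Little-endian: lowest address holds the least-significant byte.
Reassemble most-significant byte first: 6D 19 1A D6 → 0x6D191AD6.
0x6D191AD6 = 1830361814.

1830361814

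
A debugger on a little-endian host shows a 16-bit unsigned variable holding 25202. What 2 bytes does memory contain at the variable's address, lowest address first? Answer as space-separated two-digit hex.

25202 in hexadecimal, padded to 16 bits, is 0x6272.
Split into bytes (most-significant first): 62 72.
Little-endian stores the least-significant byte at the lowest address.
So at ascending addresses the bytes are 72 62.

72 62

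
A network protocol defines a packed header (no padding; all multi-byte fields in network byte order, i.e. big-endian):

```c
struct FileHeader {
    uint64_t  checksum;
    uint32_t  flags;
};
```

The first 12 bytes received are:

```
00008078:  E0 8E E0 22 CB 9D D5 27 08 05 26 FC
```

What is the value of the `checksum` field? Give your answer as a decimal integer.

`checksum` is the first field, at byte offset 0, occupying 8 bytes.
Bytes at offsets 0..7: E0 8E E0 22 CB 9D D5 27.
Big-endian: lowest address holds the most-significant byte.
The bytes are already most-significant first: 0xE08EE022CB9DD527.
0xE08EE022CB9DD527 = 16181116951238399271.

16181116951238399271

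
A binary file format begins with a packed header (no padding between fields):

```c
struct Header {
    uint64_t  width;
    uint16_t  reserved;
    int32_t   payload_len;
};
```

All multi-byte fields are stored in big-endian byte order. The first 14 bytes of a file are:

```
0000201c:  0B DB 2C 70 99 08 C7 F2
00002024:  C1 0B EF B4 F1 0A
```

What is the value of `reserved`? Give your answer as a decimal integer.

`reserved` follows `width` (8 bytes), so it starts at byte offset 8 and occupies 2 bytes.
Bytes at offsets 8..9: C1 0B.
In big-endian order the high byte comes first in memory.
The bytes are already most-significant first: 0xC10B.
0xC10B = 49419.

49419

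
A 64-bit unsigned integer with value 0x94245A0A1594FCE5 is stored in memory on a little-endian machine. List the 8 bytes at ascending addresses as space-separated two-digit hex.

Split into bytes (most-significant first): 94 24 5A 0A 15 94 FC E5.
Little-endian: lowest address holds the least-significant byte.
So at ascending addresses the bytes are E5 FC 94 15 0A 5A 24 94.

E5 FC 94 15 0A 5A 24 94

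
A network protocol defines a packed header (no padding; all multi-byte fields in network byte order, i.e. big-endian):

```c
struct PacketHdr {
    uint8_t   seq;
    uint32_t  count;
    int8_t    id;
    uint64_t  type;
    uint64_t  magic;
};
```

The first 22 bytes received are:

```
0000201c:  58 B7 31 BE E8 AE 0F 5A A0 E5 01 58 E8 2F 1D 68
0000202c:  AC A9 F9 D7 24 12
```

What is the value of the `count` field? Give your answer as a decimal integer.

3073490664

`count` follows `seq` (1 byte), so it starts at byte offset 1 and occupies 4 bytes.
Bytes at offsets 1..4: B7 31 BE E8.
Big-endian: lowest address holds the most-significant byte.
The bytes are already most-significant first: 0xB731BEE8.
0xB731BEE8 = 3073490664.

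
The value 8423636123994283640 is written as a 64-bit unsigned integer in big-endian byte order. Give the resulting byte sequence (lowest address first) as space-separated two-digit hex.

74 E6 C4 6C A7 D3 DE 78

8423636123994283640 in hexadecimal, padded to 64 bits, is 0x74E6C46CA7D3DE78.
Split into bytes (most-significant first): 74 E6 C4 6C A7 D3 DE 78.
In big-endian order the high byte comes first in memory.
So the memory order matches the most-significant-first order: 74 E6 C4 6C A7 D3 DE 78.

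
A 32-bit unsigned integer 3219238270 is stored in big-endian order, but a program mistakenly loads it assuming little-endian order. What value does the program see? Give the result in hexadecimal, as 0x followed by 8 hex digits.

0x7EADE1BF

3219238270 in 32-bit hexadecimal is 0xBFE1AD7E.
Stored big-endian, the bytes at ascending addresses are BF E1 AD 7E.
Read back as little-endian, the first byte is least significant, giving 0x7EADE1BF.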